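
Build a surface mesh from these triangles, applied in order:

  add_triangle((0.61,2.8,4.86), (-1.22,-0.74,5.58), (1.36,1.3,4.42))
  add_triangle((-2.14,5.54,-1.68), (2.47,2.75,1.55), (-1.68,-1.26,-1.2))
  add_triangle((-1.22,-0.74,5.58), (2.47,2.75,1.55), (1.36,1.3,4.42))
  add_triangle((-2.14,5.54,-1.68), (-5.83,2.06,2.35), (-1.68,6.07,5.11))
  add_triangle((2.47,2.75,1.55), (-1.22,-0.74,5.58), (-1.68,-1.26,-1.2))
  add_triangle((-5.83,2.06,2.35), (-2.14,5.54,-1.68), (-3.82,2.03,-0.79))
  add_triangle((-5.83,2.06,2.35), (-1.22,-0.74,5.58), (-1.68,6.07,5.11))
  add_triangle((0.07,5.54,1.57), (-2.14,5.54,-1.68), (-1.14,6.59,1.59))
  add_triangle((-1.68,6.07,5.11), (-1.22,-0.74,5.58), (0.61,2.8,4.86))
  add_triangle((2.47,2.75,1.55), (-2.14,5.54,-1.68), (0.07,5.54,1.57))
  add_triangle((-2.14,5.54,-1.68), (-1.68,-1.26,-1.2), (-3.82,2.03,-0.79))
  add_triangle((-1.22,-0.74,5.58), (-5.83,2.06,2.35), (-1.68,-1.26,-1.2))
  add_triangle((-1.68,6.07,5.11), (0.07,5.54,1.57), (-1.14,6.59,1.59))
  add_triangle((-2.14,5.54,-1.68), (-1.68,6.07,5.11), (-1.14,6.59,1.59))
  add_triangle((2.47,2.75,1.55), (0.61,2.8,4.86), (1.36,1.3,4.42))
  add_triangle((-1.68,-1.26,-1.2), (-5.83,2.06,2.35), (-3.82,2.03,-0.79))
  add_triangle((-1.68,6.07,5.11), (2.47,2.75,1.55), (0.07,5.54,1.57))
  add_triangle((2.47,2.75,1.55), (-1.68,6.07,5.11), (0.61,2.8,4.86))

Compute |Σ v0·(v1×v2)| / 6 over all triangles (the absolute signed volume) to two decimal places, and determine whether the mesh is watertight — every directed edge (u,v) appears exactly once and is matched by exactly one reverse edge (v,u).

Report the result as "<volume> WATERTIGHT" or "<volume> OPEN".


Per-triangle v0·(v1×v2)/6:
  t1: +4.5184
  t2: +0.3906
  t3: -1.4673
  t4: +34.1348
  t5: -1.6317
  t6: +9.1490
  t7: +32.1197
  t8: +3.1044
  t9: +12.2987
  t10: +5.7352
  t11: +4.0859
  t12: +11.3005
  t13: +4.2789
  t14: +6.8184
  t15: +3.5086
  t16: +5.4369
  t17: +8.8722
  t18: +9.2533
Σ = +151.9066 → |volume| = 151.91

Directed edges: 54 total, each appears once with its reverse present → watertight.

151.91 WATERTIGHT


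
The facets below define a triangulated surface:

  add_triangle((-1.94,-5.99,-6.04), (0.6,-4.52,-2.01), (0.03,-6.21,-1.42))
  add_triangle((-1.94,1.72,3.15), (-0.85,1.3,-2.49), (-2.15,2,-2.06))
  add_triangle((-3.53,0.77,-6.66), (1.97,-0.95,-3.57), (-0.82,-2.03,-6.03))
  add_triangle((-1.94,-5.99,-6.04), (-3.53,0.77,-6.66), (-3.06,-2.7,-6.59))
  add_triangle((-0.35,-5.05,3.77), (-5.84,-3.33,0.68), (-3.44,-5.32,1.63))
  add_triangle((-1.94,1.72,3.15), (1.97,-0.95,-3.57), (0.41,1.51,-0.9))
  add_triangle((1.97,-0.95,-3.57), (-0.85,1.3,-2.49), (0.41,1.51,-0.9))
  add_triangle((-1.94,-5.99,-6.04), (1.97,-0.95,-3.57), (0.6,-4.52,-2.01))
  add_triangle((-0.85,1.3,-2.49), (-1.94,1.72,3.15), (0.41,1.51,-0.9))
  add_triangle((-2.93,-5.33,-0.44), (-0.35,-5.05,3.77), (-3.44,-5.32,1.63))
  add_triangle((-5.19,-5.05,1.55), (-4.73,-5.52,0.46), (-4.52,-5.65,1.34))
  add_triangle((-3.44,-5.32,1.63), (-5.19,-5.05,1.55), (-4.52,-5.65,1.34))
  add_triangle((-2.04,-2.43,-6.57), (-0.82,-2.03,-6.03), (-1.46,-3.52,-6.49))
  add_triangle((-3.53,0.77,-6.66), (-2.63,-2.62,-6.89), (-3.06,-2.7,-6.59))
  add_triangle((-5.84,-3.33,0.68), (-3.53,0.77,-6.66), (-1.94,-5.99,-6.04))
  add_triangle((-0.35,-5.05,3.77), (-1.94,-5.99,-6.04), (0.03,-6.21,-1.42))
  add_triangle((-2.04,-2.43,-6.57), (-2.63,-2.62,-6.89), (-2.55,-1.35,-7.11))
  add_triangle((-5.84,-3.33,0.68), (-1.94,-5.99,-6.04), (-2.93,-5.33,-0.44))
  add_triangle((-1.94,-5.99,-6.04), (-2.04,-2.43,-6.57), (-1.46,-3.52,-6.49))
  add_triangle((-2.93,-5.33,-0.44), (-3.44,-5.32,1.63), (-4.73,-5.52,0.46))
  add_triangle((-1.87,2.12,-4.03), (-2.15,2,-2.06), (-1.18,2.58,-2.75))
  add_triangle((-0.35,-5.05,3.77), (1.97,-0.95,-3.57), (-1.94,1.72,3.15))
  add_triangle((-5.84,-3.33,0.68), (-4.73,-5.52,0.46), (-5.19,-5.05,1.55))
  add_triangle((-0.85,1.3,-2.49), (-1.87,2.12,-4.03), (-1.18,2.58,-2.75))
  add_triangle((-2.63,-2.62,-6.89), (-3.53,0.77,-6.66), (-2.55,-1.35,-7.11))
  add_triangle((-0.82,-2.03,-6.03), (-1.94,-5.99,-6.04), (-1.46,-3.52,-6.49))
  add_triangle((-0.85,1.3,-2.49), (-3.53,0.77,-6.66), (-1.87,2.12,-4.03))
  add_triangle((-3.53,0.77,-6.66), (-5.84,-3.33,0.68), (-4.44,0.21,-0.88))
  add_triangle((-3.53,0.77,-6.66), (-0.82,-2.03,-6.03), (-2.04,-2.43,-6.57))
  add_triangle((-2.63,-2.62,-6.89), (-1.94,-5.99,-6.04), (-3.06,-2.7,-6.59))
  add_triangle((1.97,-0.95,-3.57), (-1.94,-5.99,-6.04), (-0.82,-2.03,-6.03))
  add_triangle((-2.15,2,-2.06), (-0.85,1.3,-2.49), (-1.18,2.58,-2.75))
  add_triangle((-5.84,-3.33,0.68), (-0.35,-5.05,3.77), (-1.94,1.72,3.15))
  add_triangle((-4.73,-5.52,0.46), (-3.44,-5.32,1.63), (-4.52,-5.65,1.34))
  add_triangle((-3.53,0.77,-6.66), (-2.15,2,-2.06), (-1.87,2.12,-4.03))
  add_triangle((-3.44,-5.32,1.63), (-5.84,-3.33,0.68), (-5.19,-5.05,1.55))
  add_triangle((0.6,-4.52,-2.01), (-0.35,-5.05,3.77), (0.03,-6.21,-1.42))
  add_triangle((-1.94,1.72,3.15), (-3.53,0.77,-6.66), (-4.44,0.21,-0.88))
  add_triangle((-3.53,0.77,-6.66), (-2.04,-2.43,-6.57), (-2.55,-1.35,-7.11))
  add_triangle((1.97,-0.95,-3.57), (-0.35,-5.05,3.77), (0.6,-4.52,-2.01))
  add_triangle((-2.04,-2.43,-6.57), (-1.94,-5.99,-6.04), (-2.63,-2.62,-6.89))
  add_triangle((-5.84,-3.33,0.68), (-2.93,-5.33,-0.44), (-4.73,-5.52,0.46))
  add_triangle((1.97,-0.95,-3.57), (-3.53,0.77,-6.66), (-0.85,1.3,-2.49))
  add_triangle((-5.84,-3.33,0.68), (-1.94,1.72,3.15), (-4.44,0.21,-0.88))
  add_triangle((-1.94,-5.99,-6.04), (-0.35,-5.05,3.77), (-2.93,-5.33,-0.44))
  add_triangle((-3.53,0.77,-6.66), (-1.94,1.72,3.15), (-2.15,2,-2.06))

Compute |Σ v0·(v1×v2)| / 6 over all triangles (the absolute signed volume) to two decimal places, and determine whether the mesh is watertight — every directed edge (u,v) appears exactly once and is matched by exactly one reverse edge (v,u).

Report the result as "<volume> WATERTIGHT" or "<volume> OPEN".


255.73 WATERTIGHT

Per-triangle v0·(v1×v2)/6:
  t1: +4.7846
  t2: +0.8633
  t3: +8.0973
  t4: -1.6333
  t5: +6.3863
  t6: -0.1646
  t7: +2.2139
  t8: +11.1753
  t9: +2.3030
  t10: +6.3767
  t11: +1.0237
  t12: +0.6695
  t13: +1.4118
  t14: +2.2852
  t15: +50.5845
  t16: +11.8456
  t17: +0.7144
  t18: +18.6040
  t19: +2.3624
  t20: +2.6973
  t21: +0.9681
  t22: +0.1811
  t23: +2.7831
  t24: +0.2331
  t25: +2.1573
  t26: +0.7952
  t27: +0.5637
  t28: +15.0858
  t29: +4.0463
  t30: +2.3908
  t31: +9.4809
  t32: -0.5945
  t33: +24.0635
  t34: +0.5436
  t35: +2.4630
  t36: -0.5896
  t37: +2.5686
  t38: +8.7589
  t39: -0.8368
  t40: +5.9368
  t41: +2.0129
  t42: +1.8231
  t43: +5.0496
  t44: +11.6462
  t45: +16.9831
  t46: +4.6111
Σ = +255.7261 → |volume| = 255.73

Directed edges: 138 total, each appears once with its reverse present → watertight.


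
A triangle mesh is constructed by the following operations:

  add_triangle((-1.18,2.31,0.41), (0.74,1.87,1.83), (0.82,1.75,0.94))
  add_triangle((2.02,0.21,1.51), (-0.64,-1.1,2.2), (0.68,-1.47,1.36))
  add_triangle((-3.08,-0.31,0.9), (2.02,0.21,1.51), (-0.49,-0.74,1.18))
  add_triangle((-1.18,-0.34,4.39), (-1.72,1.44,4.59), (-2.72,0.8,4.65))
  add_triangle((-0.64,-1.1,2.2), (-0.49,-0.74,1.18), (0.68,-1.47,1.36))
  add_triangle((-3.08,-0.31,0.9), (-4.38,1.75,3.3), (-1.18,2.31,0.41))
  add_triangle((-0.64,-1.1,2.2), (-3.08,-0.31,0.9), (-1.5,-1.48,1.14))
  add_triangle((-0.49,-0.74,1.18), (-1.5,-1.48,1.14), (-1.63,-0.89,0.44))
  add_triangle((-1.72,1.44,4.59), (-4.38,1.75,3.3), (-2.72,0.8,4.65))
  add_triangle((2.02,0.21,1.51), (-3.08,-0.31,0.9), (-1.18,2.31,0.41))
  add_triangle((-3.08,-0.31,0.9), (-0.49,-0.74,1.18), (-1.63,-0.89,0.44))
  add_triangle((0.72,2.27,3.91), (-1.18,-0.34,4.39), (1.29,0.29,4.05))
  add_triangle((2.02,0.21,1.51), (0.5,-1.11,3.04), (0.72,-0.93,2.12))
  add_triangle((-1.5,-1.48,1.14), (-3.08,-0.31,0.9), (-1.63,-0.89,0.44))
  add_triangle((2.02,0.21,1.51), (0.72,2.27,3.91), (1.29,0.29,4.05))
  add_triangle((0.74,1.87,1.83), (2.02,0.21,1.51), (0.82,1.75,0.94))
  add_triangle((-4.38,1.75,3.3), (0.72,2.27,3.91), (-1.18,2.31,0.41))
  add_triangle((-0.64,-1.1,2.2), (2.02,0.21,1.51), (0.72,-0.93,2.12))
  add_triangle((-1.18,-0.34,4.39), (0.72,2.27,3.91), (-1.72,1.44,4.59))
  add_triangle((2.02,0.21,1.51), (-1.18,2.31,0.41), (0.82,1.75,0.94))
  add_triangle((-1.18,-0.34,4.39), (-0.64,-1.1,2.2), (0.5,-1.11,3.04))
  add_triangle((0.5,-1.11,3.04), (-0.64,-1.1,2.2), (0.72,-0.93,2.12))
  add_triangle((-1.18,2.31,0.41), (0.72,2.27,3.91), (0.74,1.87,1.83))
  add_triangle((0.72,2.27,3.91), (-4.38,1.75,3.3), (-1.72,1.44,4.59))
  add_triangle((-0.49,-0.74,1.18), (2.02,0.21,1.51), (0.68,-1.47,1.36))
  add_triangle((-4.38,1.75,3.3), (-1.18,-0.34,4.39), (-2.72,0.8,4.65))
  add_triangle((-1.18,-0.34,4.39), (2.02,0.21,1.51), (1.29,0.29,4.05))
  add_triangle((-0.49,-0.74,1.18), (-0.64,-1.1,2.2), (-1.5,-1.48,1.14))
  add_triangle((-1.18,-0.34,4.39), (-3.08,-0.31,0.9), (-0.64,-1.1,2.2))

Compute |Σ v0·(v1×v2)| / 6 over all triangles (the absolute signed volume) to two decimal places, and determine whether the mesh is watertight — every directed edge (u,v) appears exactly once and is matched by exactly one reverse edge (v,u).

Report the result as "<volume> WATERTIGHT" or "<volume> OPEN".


Per-triangle v0·(v1×v2)/6:
  t1: +0.5778
  t2: +1.0930
  t3: -0.7482
  t4: +1.5186
  t5: +0.1017
  t6: +2.4453
  t7: +1.0003
  t8: -0.0938
  t9: +2.1187
  t10: -2.6183
  t11: -0.3992
  t12: +3.6954
  t13: +0.2832
  t14: +0.2862
  t15: +2.1035
  t16: +0.5182
  t17: +6.8702
  t18: -0.3558
  t19: +3.2419
  t20: -0.4563
  t21: +0.9270
  t22: +0.1350
  t23: +1.2049
  t24: +3.7037
  t25: -0.6045
  t26: +0.8077
  t27: +0.5025
  t28: +0.0153
  t29: +1.9218
Σ = +29.7956 → |volume| = 29.80

Directed edges: 87 total; 9 unmatched, e.g. (-3.08,-0.31,0.9)→(-4.38,1.75,3.3) → open.

29.80 OPEN


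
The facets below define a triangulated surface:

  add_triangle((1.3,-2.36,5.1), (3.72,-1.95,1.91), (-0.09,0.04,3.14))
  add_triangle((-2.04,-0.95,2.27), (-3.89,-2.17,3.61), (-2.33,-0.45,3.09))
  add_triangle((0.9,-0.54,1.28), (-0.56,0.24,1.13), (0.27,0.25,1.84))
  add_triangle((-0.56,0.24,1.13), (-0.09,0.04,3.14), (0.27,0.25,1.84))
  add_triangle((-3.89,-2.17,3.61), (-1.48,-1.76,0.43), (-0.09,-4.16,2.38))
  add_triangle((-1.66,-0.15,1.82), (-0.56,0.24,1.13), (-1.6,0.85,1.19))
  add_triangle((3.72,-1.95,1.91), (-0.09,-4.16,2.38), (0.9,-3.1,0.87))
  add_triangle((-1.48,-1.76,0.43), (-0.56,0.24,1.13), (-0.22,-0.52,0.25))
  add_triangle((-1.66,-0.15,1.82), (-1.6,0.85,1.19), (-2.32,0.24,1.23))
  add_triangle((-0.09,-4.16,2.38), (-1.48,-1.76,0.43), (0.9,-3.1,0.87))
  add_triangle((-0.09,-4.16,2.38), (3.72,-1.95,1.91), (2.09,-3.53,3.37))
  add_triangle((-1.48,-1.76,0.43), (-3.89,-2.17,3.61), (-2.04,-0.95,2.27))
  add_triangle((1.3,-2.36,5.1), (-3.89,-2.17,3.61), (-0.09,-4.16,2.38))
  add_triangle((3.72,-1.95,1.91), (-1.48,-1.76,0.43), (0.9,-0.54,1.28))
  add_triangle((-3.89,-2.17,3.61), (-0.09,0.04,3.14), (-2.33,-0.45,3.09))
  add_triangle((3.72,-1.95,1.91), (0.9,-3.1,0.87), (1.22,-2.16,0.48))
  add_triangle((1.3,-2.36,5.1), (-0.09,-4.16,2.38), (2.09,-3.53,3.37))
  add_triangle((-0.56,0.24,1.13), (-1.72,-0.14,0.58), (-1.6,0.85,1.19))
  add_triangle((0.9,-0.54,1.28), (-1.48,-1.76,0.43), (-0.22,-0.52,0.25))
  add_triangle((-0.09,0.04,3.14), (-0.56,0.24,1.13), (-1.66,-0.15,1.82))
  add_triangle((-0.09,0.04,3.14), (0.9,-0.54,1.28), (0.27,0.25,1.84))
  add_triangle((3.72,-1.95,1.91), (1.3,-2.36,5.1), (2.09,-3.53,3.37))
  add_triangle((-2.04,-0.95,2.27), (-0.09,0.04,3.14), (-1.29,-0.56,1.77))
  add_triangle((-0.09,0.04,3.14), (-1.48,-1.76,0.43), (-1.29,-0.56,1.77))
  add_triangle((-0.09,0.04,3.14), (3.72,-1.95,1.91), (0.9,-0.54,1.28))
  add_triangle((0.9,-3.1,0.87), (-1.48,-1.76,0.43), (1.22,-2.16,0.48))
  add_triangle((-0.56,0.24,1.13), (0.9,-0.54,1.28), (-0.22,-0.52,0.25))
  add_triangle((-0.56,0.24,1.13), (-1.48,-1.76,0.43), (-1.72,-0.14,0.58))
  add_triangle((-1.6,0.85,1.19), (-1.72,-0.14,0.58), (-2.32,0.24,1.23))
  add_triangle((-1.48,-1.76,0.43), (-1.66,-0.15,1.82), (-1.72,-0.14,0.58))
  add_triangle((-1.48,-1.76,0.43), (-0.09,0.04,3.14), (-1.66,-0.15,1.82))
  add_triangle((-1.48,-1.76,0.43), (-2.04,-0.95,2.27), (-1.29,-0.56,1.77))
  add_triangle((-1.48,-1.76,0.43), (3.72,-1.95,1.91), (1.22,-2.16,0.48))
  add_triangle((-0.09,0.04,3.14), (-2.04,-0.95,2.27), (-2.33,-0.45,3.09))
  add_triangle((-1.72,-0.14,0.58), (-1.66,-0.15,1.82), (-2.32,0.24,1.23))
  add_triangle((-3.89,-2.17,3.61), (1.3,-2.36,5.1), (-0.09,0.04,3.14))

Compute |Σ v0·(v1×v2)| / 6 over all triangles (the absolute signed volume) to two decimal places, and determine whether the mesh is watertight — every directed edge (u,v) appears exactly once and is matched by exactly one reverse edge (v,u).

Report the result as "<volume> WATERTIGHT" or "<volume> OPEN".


Per-triangle v0·(v1×v2)/6:
  t1: +3.2962
  t2: -0.0945
  t3: -0.1400
  t4: +0.1007
  t5: +3.9051
  t6: +0.1874
  t7: +2.8895
  t8: -0.1032
  t9: +0.2913
  t10: +1.2901
  t11: +2.3294
  t12: -0.1133
  t13: +12.2101
  t14: -1.2356
  t15: +1.6297
  t16: +0.6231
  t17: +4.3673
  t18: -0.2112
  t19: +0.0243
  t20: +0.2377
  t21: +0.2050
  t22: +4.2998
  t23: +0.0328
  t24: -0.6976
  t25: -0.1311
  t26: +0.1494
  t27: -0.1803
  t28: -0.4367
  t29: +0.0458
  t30: +0.5926
  t31: +1.3525
  t32: -0.1049
  t33: -1.3519
  t34: -0.6425
  t35: +0.1568
  t36: +6.4825
Σ = +41.2561 → |volume| = 41.26

Directed edges: 108 total, each appears once with its reverse present → watertight.

41.26 WATERTIGHT


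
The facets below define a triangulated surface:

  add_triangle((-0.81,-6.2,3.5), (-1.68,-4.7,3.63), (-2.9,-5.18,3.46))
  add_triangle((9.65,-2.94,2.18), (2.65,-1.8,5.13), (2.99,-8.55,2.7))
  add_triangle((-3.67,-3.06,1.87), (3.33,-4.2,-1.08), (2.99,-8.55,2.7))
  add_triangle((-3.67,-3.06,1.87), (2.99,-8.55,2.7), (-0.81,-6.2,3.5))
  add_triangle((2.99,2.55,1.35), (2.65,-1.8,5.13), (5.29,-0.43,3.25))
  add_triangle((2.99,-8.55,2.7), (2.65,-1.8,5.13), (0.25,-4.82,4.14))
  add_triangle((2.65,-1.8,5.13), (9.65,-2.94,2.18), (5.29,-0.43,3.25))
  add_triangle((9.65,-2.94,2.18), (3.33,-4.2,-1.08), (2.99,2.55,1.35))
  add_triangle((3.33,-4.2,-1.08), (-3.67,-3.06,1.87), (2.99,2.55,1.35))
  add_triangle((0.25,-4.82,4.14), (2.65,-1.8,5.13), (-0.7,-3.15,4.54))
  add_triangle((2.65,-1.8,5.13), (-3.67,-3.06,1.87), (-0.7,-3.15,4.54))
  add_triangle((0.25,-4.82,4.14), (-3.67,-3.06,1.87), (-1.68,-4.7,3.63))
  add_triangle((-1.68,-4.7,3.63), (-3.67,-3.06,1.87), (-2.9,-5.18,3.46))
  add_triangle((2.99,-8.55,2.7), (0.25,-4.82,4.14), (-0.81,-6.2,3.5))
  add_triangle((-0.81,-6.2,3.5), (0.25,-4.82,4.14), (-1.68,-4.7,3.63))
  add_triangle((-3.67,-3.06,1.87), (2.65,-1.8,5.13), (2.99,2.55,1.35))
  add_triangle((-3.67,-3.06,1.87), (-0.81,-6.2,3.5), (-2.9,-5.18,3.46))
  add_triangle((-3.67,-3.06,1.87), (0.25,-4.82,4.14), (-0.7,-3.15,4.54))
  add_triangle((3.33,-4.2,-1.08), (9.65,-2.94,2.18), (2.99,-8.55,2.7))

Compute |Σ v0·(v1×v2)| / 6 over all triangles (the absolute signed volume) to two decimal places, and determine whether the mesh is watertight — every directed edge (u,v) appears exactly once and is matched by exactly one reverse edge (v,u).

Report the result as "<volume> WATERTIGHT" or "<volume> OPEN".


170.84 OPEN

Per-triangle v0·(v1×v2)/6:
  t1: +1.6538
  t2: +52.4406
  t3: +13.8570
  t4: +6.5812
  t5: +7.9433
  t6: +16.8693
  t7: +11.8926
  t8: +6.7432
  t9: -12.2836
  t10: +6.2533
  t11: -0.0872
  t12: +0.0797
  t13: +0.6860
  t14: +7.9554
  t15: +2.4510
  t16: +7.2731
  t17: +1.4831
  t18: +6.1681
  t19: +32.8839
Σ = +170.8438 → |volume| = 170.84

Directed edges: 57 total; 3 unmatched, e.g. (5.29,-0.43,3.25)→(2.99,2.55,1.35) → open.


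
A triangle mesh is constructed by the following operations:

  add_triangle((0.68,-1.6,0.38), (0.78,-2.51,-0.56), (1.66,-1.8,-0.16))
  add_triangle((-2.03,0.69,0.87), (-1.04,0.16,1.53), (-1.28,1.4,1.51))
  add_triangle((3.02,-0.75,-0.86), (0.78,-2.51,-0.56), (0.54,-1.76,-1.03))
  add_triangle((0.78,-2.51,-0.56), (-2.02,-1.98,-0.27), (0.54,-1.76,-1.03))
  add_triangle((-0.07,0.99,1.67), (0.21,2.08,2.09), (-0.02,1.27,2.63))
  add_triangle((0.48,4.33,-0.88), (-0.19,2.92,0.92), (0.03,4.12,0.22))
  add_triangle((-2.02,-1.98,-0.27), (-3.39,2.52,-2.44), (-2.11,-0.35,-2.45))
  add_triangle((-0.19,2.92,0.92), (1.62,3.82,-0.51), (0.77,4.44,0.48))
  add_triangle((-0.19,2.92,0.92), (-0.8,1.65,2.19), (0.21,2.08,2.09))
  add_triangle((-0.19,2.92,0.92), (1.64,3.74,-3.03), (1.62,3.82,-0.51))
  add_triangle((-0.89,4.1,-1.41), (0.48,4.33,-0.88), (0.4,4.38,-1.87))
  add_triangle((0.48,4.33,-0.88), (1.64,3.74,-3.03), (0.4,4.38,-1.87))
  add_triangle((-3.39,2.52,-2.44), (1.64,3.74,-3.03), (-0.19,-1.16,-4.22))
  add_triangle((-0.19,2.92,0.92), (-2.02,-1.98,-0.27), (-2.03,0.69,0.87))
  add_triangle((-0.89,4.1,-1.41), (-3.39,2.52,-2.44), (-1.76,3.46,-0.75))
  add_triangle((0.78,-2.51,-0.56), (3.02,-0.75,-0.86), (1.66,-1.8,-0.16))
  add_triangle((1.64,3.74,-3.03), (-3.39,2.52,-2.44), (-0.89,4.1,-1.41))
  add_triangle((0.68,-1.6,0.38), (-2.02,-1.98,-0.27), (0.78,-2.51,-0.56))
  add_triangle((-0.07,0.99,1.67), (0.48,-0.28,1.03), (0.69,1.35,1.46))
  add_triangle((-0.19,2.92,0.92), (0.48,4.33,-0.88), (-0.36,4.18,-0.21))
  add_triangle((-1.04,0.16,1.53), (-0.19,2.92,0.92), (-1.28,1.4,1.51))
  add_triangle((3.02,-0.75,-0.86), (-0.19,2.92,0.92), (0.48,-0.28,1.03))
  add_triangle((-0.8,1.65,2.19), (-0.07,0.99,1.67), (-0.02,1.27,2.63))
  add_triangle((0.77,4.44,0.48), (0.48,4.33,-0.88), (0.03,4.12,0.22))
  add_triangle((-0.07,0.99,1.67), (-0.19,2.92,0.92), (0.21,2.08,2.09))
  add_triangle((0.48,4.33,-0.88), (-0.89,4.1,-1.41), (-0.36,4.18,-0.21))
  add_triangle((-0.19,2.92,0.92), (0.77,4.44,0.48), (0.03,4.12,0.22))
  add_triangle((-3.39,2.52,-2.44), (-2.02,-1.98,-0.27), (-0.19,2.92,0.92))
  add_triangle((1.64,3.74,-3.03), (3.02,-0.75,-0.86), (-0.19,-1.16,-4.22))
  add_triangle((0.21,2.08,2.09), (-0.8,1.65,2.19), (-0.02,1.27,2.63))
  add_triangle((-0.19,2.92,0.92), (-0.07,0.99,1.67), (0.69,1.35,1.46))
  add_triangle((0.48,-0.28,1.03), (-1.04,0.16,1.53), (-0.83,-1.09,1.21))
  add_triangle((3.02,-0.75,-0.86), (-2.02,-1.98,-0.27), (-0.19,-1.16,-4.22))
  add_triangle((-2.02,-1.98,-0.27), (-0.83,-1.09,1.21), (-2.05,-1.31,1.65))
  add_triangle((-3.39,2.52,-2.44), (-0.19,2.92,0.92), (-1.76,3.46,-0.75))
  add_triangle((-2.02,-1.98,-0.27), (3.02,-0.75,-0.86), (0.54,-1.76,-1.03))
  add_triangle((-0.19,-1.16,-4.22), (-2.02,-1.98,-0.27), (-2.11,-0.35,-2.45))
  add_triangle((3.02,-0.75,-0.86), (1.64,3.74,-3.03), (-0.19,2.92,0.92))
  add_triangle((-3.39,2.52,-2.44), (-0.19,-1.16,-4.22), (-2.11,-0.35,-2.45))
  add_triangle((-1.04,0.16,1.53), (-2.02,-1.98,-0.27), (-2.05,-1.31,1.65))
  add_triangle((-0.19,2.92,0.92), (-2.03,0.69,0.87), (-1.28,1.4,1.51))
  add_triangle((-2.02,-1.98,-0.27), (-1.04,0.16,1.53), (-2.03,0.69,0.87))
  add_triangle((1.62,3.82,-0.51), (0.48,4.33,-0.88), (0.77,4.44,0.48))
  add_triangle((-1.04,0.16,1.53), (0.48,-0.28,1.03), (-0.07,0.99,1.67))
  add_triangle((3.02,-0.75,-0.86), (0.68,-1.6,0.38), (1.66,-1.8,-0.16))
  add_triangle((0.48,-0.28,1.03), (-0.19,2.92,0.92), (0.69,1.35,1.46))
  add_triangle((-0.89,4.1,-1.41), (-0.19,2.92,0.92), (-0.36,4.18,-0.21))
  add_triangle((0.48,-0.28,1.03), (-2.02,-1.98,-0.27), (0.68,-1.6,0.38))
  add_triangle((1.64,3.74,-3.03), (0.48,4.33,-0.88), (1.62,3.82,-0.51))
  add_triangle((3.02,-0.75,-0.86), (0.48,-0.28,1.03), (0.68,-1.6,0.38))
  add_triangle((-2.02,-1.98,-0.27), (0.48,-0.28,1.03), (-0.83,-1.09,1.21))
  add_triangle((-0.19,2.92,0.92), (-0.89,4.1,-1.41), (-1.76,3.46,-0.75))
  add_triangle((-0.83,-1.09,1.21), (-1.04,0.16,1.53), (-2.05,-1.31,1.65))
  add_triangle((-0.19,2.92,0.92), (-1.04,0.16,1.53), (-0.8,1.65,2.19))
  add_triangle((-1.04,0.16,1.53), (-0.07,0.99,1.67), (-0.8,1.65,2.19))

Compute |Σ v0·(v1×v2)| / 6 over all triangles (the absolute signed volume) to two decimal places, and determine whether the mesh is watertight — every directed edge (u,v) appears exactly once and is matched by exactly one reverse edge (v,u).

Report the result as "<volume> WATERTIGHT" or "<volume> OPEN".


Per-triangle v0·(v1×v2)/6:
  t1: +0.3209
  t2: +0.4169
  t3: +0.7451
  t4: +0.7031
  t5: -0.0451
  t6: -0.0741
  t7: +3.1153
  t8: -0.0474
  t9: +0.7643
  t10: -2.2563
  t11: +0.9151
  t12: +1.0066
  t13: +14.5363
  t14: +0.3406
  t15: +1.9393
  t16: +0.6006
  t17: +6.0238
  t18: +0.8256
  t19: +0.2568
  t20: +0.6622
  t21: +0.3205
  t22: +1.7571
  t23: -0.0482
  t24: +0.6377
  t25: -0.2321
  t26: +0.9632
  t27: +0.4223
  t28: +3.9375
  t29: +10.4794
  t30: +0.4263
  t31: +0.5169
  t32: +0.3668
  t33: +4.8252
  t34: +0.4901
  t35: +0.4733
  t36: -0.4028
  t37: +3.1372
  t38: +5.5136
  t39: +3.7413
  t40: +0.3710
  t41: +0.6551
  t42: +1.0526
  t43: +1.1403
  t44: +0.3507
  t45: +0.1754
  t46: -0.1908
  t47: +0.3474
  t48: +0.6640
  t49: +2.1956
  t50: +0.7940
  t51: +0.2439
  t52: +1.4600
  t53: +0.2852
  t54: +0.3381
  t55: +0.2428
Σ = +78.2000 → |volume| = 78.20

Directed edges: 165 total; 3 unmatched, e.g. (0.4,4.38,-1.87)→(-0.89,4.1,-1.41) → open.

78.20 OPEN


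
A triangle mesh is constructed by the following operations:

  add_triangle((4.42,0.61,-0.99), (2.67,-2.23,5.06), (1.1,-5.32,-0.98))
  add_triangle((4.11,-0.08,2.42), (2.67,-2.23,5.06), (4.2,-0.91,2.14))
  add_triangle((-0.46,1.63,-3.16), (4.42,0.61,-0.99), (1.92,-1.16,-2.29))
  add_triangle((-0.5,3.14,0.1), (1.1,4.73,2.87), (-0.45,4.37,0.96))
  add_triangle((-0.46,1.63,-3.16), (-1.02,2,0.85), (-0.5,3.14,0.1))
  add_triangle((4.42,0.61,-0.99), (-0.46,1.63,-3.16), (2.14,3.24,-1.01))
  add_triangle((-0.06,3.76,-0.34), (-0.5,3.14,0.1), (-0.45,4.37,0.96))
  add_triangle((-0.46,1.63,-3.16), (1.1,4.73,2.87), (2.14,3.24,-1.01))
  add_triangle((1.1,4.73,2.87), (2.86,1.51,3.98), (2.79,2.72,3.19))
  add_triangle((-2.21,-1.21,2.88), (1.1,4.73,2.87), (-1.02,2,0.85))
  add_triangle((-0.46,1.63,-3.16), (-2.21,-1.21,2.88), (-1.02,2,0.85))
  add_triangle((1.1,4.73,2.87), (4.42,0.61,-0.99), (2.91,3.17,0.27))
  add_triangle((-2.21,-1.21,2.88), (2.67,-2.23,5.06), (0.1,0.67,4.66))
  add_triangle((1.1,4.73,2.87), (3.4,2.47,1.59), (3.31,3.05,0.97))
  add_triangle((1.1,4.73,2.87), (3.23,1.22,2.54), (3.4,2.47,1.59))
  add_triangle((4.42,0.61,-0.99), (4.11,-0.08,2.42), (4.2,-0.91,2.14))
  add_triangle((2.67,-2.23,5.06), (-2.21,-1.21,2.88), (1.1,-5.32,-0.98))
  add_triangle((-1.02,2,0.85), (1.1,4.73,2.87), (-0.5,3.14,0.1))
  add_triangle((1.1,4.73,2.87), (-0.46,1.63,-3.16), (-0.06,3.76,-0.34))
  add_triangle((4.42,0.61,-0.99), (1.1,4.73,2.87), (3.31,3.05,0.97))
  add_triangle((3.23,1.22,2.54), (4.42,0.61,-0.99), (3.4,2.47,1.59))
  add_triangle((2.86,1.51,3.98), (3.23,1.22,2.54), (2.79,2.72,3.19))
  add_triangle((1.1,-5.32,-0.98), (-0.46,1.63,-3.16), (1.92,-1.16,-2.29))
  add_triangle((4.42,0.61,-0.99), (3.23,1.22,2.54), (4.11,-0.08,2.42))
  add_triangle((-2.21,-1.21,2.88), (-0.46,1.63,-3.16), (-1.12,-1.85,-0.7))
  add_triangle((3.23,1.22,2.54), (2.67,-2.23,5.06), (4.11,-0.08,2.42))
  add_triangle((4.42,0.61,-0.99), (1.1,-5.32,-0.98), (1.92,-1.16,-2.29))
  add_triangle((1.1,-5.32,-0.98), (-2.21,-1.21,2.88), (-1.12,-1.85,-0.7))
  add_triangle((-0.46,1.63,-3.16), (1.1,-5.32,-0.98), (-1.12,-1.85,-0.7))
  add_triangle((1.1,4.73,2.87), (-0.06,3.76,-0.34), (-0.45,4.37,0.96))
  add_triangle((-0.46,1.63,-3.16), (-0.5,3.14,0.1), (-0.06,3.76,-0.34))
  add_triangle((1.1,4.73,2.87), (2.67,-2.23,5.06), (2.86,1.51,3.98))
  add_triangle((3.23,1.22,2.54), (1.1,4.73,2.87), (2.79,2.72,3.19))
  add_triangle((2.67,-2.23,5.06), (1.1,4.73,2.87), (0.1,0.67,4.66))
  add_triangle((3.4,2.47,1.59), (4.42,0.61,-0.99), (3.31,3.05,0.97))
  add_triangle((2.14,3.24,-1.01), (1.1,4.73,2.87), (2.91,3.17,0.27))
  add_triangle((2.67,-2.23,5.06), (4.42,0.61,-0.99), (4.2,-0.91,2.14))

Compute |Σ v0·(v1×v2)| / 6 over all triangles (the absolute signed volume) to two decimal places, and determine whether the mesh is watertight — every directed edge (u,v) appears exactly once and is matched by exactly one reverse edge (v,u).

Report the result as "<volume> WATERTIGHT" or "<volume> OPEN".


158.60 OPEN

Per-triangle v0·(v1×v2)/6:
  t1: +24.2113
  t2: +2.4757
  t3: +5.7457
  t4: -0.4462
  t5: +1.2617
  t6: +6.4162
  t7: +0.2906
  t8: +6.5035
  t9: +2.1658
  t10: +4.7841
  t11: +3.2106
  t12: +3.2467
  t13: +8.4492
  t14: +2.1488
  t15: +3.7969
  t16: +2.1970
  t17: +18.0110
  t18: +1.7610
  t19: +1.3223
  t20: -0.1815
  t21: +3.4688
  t22: +1.3222
  t23: +5.3813
  t24: +3.4613
  t25: +3.2095
  t26: +4.0171
  t27: +6.7272
  t28: +4.9173
  t29: +4.5707
  t30: +1.7841
  t31: +0.9538
  t32: +4.9824
  t33: +0.5150
  t34: +10.9740
  t35: +1.9698
  t36: +3.2901
  t37: -0.3118
Σ = +158.6031 → |volume| = 158.60

Directed edges: 111 total; 9 unmatched, e.g. (2.14,3.24,-1.01)→(4.42,0.61,-0.99) → open.


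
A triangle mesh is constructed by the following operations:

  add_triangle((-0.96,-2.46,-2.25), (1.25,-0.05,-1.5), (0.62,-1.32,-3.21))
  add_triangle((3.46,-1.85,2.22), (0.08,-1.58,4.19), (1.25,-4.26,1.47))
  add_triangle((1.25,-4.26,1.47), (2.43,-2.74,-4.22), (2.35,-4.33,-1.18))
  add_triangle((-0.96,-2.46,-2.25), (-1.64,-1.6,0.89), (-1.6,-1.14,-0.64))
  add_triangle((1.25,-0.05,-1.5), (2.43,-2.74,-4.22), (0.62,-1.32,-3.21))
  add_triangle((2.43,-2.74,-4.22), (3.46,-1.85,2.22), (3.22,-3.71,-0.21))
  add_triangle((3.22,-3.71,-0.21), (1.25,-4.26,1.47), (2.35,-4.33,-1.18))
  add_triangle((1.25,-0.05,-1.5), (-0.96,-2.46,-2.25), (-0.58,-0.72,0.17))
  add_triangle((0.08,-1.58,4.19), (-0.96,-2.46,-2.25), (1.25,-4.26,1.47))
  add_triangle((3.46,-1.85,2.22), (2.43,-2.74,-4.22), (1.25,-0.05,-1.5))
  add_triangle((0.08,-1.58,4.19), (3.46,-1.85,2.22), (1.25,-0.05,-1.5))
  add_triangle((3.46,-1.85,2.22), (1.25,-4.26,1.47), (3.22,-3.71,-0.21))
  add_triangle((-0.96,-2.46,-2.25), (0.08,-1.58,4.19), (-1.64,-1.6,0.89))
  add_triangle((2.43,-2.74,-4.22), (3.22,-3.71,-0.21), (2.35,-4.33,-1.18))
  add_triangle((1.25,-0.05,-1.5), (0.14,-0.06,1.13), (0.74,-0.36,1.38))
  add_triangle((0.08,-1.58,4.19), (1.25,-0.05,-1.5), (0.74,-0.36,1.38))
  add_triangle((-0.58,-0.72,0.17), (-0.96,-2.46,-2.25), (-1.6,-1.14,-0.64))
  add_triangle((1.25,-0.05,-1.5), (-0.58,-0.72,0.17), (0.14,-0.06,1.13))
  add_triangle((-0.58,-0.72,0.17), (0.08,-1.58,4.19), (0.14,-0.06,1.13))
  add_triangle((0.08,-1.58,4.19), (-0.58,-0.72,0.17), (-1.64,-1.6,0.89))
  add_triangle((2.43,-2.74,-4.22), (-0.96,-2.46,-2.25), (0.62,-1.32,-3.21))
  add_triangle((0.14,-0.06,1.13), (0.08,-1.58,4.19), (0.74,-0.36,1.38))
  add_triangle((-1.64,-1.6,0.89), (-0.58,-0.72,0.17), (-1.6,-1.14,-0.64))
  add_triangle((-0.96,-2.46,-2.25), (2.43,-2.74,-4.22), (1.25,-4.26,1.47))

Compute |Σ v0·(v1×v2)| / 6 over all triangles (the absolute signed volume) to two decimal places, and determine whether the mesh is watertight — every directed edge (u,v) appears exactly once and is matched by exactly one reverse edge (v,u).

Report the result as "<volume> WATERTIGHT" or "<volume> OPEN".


Per-triangle v0·(v1×v2)/6:
  t1: -0.3656
  t2: +7.9798
  t3: +0.8717
  t4: +0.9469
  t5: +1.0059
  t6: +4.7354
  t7: +2.9046
  t8: -0.2530
  t9: +5.1963
  t10: +3.9733
  t11: -0.5649
  t12: +5.4799
  t13: +3.0186
  t14: +3.5692
  t15: +0.0636
  t16: +0.4500
  t17: -0.3430
  t18: -0.2069
  t19: +0.0949
  t20: -0.2440
  t21: +2.0756
  t22: +0.1692
  t23: -0.0802
  t24: +9.7457
Σ = +50.2231 → |volume| = 50.22

Directed edges: 72 total, each appears once with its reverse present → watertight.

50.22 WATERTIGHT


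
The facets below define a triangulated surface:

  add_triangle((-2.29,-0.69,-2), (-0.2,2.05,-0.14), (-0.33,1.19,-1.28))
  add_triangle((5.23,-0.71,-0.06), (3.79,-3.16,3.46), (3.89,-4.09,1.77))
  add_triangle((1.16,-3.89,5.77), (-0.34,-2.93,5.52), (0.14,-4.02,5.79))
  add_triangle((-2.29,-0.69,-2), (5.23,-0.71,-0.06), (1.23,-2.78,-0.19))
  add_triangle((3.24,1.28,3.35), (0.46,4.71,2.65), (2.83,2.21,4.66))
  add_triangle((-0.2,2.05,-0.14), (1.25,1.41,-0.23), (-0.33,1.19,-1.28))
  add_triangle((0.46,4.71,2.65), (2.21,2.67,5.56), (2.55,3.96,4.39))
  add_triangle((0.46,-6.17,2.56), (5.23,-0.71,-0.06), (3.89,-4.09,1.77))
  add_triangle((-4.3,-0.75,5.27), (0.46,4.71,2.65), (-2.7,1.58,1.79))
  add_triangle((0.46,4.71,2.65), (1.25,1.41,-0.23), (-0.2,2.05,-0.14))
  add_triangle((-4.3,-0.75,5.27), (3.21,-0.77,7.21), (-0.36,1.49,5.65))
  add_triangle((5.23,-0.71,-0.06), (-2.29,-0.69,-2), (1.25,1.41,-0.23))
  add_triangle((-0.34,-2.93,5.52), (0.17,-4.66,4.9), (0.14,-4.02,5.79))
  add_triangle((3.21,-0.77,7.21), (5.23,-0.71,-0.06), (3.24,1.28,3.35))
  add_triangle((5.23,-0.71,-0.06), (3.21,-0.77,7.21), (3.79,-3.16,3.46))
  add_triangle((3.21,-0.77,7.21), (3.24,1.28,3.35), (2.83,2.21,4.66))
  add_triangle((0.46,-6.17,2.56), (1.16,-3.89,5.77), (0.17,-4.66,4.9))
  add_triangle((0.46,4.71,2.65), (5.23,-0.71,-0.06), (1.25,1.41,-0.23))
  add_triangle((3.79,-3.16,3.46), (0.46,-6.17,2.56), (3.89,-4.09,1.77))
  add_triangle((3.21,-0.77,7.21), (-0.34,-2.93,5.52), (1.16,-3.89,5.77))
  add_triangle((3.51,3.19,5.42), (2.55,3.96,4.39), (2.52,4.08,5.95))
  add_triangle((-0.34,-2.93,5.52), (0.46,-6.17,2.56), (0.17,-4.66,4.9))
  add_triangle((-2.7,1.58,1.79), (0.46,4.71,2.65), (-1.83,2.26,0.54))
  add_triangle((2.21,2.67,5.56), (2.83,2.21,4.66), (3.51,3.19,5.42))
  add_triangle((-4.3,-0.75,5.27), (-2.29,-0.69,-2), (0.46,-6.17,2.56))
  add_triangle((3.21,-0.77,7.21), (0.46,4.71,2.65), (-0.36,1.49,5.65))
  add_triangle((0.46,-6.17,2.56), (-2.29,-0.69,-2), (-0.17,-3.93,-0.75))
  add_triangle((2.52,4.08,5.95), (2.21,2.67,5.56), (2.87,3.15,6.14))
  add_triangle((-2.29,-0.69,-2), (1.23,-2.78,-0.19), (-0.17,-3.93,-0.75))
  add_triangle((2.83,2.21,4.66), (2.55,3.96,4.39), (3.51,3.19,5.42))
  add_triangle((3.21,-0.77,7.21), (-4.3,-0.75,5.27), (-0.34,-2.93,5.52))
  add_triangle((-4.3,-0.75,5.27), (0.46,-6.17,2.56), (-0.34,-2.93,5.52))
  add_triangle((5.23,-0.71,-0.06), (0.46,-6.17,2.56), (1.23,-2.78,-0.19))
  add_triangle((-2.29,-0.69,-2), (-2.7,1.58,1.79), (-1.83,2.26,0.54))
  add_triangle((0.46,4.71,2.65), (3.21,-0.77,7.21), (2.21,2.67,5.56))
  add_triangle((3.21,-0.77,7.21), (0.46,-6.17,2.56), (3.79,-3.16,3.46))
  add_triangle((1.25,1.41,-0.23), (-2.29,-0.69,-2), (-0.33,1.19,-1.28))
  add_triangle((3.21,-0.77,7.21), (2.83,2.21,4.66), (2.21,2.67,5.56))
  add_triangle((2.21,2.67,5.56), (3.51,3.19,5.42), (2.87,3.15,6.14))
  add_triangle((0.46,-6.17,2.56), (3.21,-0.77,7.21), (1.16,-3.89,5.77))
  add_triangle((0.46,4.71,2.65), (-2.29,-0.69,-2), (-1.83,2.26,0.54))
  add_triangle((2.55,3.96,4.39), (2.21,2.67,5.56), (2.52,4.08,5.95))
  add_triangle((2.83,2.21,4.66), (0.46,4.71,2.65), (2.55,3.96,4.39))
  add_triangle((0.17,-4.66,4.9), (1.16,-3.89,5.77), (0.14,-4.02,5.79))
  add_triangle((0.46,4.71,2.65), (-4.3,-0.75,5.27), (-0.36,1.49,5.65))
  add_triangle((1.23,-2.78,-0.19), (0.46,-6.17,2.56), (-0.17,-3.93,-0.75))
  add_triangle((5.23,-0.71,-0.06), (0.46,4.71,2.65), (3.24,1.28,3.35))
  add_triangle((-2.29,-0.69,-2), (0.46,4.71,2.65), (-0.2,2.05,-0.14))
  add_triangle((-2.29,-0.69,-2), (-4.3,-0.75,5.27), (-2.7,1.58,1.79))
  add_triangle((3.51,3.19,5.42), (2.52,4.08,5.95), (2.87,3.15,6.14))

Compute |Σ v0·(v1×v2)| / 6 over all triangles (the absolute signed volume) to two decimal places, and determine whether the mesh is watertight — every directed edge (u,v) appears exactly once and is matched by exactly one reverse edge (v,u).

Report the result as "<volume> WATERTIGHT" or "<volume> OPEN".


Per-triangle v0·(v1×v2)/6:
  t1: +0.8159
  t2: +6.6931
  t3: +0.9418
  t4: +4.4618
  t5: +2.9577
  t6: +0.5781
  t7: +3.5826
  t8: +1.6959
  t9: +9.7640
  t10: +1.4508
  t11: +17.3660
  t12: +2.9783
  t13: +0.5299
  t14: +11.8508
  t15: +15.6904
  t16: +4.2028
  t17: +3.4122
  t18: +4.5534
  t19: +7.6553
  t20: +7.0432
  t21: +1.5045
  t22: +0.9182
  t23: +3.0896
  t24: +0.5670
  t25: +22.1808
  t26: +15.4418
  t27: +4.6434
  t28: +0.4577
  t29: +1.1482
  t30: -0.3745
  t31: +18.0633
  t32: +16.4328
  t33: +6.7793
  t34: +2.4976
  t35: +1.2308
  t36: +18.2192
  t37: +0.2593
  t38: +3.8258
  t39: +0.0194
  t40: +7.3089
  t41: +1.3183
  t42: -0.6462
  t43: -1.3652
  t44: +1.2445
  t45: +13.7064
  t46: +3.1434
  t47: +10.1100
  t48: +1.7503
  t49: +7.3812
  t50: +1.1362
Σ = +270.2156 → |volume| = 270.22

Directed edges: 150 total, each appears once with its reverse present → watertight.

270.22 WATERTIGHT


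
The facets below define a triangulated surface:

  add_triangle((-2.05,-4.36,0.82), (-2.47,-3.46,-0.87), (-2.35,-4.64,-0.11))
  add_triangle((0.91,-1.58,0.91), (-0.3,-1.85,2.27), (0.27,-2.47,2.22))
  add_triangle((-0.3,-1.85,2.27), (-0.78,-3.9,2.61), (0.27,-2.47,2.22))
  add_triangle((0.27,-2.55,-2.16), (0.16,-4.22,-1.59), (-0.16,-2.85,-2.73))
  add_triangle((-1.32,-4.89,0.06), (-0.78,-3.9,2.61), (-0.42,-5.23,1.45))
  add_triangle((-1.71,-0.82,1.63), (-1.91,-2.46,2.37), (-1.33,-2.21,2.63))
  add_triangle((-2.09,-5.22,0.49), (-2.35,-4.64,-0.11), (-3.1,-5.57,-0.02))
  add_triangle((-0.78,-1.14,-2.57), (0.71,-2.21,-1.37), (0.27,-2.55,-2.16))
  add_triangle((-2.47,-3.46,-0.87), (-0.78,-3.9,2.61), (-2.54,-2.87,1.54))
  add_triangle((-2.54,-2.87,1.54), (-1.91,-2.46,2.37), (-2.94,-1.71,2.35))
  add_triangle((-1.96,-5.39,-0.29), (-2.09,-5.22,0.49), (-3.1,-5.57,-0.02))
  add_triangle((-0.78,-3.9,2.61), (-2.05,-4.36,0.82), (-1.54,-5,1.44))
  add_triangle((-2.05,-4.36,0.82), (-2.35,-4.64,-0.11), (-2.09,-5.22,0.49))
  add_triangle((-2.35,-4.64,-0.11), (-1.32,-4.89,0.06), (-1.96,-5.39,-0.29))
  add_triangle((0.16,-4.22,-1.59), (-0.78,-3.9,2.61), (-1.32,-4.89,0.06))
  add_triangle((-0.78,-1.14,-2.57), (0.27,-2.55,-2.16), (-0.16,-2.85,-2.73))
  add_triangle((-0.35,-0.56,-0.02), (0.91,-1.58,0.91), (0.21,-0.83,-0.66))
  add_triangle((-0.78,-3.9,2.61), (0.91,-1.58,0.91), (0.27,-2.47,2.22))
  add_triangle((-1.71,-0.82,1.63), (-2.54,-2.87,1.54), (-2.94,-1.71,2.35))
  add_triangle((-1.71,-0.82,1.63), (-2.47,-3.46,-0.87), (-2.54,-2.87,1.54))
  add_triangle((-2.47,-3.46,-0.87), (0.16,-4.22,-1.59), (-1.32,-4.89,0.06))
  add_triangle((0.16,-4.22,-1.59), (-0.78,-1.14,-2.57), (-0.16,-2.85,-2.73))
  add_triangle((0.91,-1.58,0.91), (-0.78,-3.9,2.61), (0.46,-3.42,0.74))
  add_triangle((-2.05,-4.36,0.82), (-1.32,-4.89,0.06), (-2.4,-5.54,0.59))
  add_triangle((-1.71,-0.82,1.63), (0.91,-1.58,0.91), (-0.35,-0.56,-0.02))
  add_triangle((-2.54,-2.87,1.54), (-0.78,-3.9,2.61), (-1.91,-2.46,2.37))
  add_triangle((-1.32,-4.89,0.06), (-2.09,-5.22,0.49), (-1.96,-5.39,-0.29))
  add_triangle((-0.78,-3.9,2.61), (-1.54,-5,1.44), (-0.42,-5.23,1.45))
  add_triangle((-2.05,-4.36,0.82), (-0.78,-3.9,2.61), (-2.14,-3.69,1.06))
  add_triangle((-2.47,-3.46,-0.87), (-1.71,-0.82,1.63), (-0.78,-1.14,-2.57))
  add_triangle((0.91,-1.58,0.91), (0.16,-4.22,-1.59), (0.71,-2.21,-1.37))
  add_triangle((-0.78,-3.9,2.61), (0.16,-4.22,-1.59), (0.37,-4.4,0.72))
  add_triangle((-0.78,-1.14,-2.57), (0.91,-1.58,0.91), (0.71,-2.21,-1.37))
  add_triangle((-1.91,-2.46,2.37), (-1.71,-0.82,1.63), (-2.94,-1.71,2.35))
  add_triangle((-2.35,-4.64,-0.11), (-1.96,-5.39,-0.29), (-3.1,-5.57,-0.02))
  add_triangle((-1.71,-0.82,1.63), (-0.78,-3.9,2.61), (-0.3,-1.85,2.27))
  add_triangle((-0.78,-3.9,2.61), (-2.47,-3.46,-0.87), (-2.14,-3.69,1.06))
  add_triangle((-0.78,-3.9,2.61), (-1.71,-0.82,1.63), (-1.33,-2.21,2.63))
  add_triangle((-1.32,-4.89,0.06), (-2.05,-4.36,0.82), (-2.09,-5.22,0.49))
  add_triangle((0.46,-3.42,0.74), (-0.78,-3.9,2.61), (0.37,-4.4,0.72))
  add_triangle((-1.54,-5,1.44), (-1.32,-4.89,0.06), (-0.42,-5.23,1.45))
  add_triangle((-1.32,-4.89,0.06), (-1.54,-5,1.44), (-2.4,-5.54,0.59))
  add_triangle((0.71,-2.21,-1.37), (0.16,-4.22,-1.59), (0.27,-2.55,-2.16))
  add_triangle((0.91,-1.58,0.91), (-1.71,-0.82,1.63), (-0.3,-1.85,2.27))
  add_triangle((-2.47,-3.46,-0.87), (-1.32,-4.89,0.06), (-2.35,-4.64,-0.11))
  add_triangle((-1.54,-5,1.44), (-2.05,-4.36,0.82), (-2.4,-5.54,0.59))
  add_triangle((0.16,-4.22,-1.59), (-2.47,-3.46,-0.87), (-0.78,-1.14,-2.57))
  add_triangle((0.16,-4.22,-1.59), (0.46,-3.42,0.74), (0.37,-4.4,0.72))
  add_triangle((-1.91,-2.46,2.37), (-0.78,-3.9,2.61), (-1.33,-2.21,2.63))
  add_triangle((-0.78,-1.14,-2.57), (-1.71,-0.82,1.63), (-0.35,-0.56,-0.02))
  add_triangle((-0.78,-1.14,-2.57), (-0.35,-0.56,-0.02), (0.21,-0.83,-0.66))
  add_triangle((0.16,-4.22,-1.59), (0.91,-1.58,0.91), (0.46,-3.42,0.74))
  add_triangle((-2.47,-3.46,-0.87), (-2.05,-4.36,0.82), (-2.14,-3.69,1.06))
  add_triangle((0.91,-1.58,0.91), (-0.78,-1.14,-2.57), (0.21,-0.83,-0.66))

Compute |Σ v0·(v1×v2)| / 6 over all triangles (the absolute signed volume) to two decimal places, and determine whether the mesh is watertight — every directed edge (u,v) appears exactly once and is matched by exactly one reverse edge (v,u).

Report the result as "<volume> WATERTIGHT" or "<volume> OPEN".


32.34 WATERTIGHT

Per-triangle v0·(v1×v2)/6:
  t1: +0.4160
  t2: +0.0789
  t3: +0.4867
  t4: +0.4280
  t5: -1.7629
  t6: +0.3533
  t7: -0.1804
  t8: +0.1324
  t9: +3.6308
  t10: +0.8996
  t11: +0.6959
  t12: +0.7232
  t13: +0.3203
  t14: -0.2498
  t15: +3.0778
  t16: +0.1939
  t17: -0.1774
  t18: +0.5250
  t19: -0.1376
  t20: +0.9467
  t21: +3.0214
  t22: +0.5554
  t23: +1.1246
  t24: -0.1936
  t25: -0.4019
  t26: +1.2757
  t27: +0.3730
  t28: +1.4952
  t29: +0.8325
  t30: +1.4450
  t31: +0.9843
  t32: +2.1347
  t33: -0.5216
  t34: +0.2461
  t35: +0.0317
  t36: +1.0862
  t37: -1.2741
  t38: -0.5326
  t39: +0.1223
  t40: +0.3958
  t41: +1.3293
  t42: +0.9354
  t43: +0.4627
  t44: -0.2759
  t45: +0.6072
  t46: +0.3407
  t47: +4.1671
  t48: +0.2626
  t49: +0.6432
  t50: -0.2931
  t51: -0.1760
  t52: +0.8632
  t53: +0.6718
  t54: +0.2028
Σ = +32.3412 → |volume| = 32.34

Directed edges: 162 total, each appears once with its reverse present → watertight.


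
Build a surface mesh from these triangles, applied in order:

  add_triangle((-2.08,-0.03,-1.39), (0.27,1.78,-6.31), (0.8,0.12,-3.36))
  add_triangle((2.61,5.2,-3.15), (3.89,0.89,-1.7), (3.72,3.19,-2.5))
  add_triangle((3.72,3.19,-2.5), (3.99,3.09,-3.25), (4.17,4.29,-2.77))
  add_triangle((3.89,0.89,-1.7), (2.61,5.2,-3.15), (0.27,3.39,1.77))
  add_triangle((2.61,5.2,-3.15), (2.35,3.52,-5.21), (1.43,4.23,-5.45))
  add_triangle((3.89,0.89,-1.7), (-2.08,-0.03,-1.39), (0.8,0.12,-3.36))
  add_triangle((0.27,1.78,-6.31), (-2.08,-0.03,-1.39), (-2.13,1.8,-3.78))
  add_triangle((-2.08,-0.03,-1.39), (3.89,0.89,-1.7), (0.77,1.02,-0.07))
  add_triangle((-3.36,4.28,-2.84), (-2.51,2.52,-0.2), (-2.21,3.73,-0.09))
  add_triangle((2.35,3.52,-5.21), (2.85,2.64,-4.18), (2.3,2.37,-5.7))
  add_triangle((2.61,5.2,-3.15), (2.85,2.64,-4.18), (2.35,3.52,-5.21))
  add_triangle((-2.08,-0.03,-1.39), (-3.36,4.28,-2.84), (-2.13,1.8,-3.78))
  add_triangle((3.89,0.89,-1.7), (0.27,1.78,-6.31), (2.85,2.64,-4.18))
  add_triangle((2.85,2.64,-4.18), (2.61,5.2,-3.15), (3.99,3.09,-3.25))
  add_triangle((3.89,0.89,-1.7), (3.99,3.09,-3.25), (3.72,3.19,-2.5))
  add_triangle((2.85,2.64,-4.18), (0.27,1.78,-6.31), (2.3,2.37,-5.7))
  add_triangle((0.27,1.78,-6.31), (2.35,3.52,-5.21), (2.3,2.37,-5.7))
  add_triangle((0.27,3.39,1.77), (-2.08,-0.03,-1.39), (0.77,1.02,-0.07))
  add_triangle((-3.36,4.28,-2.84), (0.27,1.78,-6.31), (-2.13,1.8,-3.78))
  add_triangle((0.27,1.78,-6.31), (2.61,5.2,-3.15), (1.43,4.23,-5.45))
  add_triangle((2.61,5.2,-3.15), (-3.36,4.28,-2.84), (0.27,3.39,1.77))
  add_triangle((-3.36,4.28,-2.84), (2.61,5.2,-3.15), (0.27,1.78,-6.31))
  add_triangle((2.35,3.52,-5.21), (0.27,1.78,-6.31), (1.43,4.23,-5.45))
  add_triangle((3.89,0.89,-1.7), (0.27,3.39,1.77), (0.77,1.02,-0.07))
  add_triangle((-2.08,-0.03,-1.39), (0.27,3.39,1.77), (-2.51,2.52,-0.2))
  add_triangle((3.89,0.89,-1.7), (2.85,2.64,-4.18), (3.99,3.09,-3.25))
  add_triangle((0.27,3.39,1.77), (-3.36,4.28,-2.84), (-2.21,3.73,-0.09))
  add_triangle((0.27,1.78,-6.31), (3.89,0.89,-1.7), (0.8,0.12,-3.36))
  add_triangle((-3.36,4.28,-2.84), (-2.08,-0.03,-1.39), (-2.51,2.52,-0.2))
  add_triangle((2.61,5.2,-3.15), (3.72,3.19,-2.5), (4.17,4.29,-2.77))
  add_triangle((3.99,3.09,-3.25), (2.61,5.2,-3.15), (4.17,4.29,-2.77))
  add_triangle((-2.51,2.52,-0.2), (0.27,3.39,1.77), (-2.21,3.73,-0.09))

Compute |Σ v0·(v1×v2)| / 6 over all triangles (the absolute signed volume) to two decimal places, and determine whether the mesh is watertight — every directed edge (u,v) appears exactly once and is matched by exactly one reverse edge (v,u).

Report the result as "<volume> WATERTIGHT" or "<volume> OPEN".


Per-triangle v0·(v1×v2)/6:
  t1: +2.1539
  t2: -0.4379
  t3: +0.2451
  t4: +9.9700
  t5: +3.3084
  t6: -0.9642
  t7: +2.6682
  t8: -1.3348
  t9: +1.6588
  t10: +1.2838
  t11: +2.7630
  t12: +3.1588
  t13: +4.7116
  t14: +3.6340
  t15: +1.0501
  t16: -1.0181
  t17: +2.7287
  t18: -1.2421
  t19: +5.6982
  t20: -1.5826
  t21: +18.5597
  t22: +24.8416
  t23: +3.4427
  t24: -0.4578
  t25: -0.3256
  t26: +2.2007
  t27: +2.9278
  t28: +3.6066
  t29: +2.7437
  t30: -0.6776
  t31: +2.0468
  t32: +0.9735
Σ = +98.3348 → |volume| = 98.33

Directed edges: 96 total, each appears once with its reverse present → watertight.

98.33 WATERTIGHT
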